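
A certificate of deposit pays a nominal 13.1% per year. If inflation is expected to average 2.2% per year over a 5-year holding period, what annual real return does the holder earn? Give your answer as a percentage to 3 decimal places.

With constant rates the annual real return is the same each year: (1+13.1%)/(1+2.2%) − 1 = 0.10665.

10.665%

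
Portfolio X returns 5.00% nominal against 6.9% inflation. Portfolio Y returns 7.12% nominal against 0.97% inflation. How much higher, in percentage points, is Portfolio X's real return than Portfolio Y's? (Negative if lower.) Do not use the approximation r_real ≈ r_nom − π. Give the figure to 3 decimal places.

-7.868

Portfolio X real return: 1.0500/1.069 − 1 = -1.7774%.
Portfolio Y real return: 1.0712/1.0097 − 1 = 6.0909%.
Difference: -1.7774 − 6.0909 = -7.8683 pp.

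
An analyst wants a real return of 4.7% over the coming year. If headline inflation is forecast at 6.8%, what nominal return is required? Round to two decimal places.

By the Fisher equation, 1 + r_nom = (1 + 4.7%)(1 + 6.8%) = 1.047 × 1.068 = 1.118196.
So r_nom = 11.8196%.

11.82%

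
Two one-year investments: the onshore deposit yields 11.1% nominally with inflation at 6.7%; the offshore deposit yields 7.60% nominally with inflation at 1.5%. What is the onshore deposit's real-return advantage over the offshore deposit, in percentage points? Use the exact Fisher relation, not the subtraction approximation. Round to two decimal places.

The onshore deposit real return: 1.111/1.067 − 1 = 4.124%.
The offshore deposit real return: 1.0760/1.015 − 1 = 6.010%.
Difference: 4.124 − 6.010 = -1.886 pp.

-1.89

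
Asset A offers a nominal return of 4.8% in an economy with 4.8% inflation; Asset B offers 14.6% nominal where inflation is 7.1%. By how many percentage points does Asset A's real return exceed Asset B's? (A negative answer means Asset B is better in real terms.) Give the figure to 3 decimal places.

Asset A real return: 1.048/1.048 − 1 = 0.0000%.
Asset B real return: 1.146/1.071 − 1 = 7.0028%.
Difference: 0.0000 − 7.0028 = -7.0028 pp.

-7.003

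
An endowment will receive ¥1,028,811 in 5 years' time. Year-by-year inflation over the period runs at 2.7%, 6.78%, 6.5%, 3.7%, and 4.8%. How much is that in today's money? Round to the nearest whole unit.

¥810,561

Price-level factor over 5 years: 1.027 × 1.0678 × 1.065 × 1.037 × 1.048 ≈ 1.2692582850.
Purchasing power today: ¥1,028,811 divided by that factor.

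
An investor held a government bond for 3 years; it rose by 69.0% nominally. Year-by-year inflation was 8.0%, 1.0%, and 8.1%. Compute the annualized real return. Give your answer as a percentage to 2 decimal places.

12.75%

Cumulative inflation factor: 1.080 × 1.010 × 1.081 ≈ 1.17915.
Nominal growth factor: 1.69000. Real growth factor = 1.69000 / 1.17915 ≈ 1.43323.
Annualized: 1.43323^(1/3) − 1 ≈ 0.12747.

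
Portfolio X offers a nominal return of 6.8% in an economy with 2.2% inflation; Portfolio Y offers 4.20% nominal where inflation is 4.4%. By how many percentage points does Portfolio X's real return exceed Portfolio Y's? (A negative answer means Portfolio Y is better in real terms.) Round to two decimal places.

Portfolio X real return: 1.068/1.022 − 1 = 4.501%.
Portfolio Y real return: 1.0420/1.044 − 1 = -0.192%.
Difference: 4.501 − (-0.192) = 4.693 pp.

4.69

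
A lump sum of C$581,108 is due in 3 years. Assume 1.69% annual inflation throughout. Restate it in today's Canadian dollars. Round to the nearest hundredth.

C$552,614.29

Price-level factor over 3 years: (1 + 1.69%)^3 ≈ 1.0515616568.
Purchasing power today: C$581,108 divided by that factor.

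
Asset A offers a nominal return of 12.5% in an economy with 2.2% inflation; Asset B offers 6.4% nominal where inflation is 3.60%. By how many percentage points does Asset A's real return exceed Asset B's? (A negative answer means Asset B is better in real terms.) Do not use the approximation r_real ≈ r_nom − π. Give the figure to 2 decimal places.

7.38

Asset A real return: 1.125/1.022 − 1 = 10.078%.
Asset B real return: 1.064/1.0360 − 1 = 2.703%.
Difference: 10.078 − 2.703 = 7.375 pp.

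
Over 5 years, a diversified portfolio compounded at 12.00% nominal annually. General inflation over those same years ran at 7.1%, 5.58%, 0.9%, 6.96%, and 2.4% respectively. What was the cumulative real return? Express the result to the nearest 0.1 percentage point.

41.0%

Cumulative inflation factor: 1.071 × 1.0558 × 1.009 × 1.0696 × 1.024 ≈ 1.24964.
Nominal growth factor: 1.76234. Real growth factor = 1.76234 / 1.24964 ≈ 1.41028.
Total real return ≈ 41.0284%.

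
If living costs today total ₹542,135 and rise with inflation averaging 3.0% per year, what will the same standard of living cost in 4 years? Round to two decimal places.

₹610,177.72

Cumulative price-level factor: (1+3.0%)^4 = 1.12550881.
The nominal amount required is ₹542,135 scaled up by that factor.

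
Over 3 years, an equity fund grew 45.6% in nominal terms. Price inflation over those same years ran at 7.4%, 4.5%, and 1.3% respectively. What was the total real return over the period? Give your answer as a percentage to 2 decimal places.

28.07%

Cumulative inflation factor: 1.074 × 1.045 × 1.013 ≈ 1.13692.
Nominal growth factor: 1.45600. Real growth factor = 1.45600 / 1.13692 ≈ 1.28065.
Total real return ≈ 28.0653%.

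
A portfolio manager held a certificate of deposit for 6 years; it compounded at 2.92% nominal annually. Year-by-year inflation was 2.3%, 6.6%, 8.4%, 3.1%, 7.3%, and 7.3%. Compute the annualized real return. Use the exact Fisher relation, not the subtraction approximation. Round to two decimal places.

Cumulative inflation factor: 1.023 × 1.066 × 1.084 × 1.031 × 1.073 × 1.073 ≈ 1.40320.
Nominal growth factor: 1.18850. Real growth factor = 1.18850 / 1.40320 ≈ 0.84699.
Annualized: 0.84699^(1/6) − 1 ≈ -0.02730.

-2.73%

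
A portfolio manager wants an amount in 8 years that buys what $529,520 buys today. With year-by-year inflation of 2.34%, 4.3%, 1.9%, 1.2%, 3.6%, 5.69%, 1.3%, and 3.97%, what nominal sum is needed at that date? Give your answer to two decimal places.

Cumulative price-level factor: 1.0234 × 1.043 × 1.019 × 1.012 × 1.036 × 1.0569 × 1.013 × 1.0397 ≈ 1.2693914249.
Multiplying $529,520 by the price-level factor gives the future nominal sum.

$672,168.15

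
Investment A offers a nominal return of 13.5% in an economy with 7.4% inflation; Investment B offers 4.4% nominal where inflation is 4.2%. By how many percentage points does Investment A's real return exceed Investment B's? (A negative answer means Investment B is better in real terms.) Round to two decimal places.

Investment A real return: 1.135/1.074 − 1 = 5.680%.
Investment B real return: 1.044/1.042 − 1 = 0.192%.
Difference: 5.680 − 0.192 = 5.488 pp.

5.49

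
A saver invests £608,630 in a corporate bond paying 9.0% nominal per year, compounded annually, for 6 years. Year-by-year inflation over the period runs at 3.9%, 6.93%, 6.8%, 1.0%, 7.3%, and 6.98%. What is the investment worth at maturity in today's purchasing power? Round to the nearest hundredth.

£741,997.23

Nominal value at maturity: £608,630 × (1 + 9.0%)^6 ≈ £1,020,733.44.
Price-level factor over 6 years: 1.039 × 1.0693 × 1.068 × 1.010 × 1.073 × 1.0698 ≈ 1.3756566642.
The maturity value deflated by that factor is the answer in today's purchasing power.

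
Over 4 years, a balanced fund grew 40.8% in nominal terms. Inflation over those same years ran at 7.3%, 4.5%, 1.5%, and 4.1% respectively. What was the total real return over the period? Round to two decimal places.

Cumulative inflation factor: 1.073 × 1.045 × 1.015 × 1.041 ≈ 1.18477.
Nominal growth factor: 1.40800. Real growth factor = 1.40800 / 1.18477 ≈ 1.18842.
Total real return ≈ 18.8420%.

18.84%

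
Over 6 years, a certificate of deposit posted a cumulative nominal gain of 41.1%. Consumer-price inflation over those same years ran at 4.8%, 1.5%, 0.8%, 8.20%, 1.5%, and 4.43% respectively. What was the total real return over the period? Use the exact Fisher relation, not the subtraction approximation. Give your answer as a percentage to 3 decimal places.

14.742%

Cumulative inflation factor: 1.048 × 1.015 × 1.008 × 1.0820 × 1.015 × 1.0443 ≈ 1.22972.
Nominal growth factor: 1.41100. Real growth factor = 1.41100 / 1.22972 ≈ 1.14742.
Total real return ≈ 14.7415%.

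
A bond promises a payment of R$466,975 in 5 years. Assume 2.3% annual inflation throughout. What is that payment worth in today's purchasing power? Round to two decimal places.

Price-level factor over 5 years: (1 + 2.3%)^5 ≈ 1.1204130756.
Purchasing power today: R$466,975 divided by that factor.

R$416,788.25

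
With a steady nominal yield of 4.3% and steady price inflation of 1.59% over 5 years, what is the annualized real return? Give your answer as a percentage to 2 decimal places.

2.67%

With constant rates the annual real return is the same each year: (1+4.3%)/(1+1.59%) − 1 = 0.02668.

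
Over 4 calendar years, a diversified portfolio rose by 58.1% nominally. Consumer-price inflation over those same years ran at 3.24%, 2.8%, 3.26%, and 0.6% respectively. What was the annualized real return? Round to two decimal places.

Cumulative inflation factor: 1.0324 × 1.028 × 1.0326 × 1.006 ≈ 1.10248.
Nominal growth factor: 1.58100. Real growth factor = 1.58100 / 1.10248 ≈ 1.43404.
Annualized: 1.43404^(1/4) − 1 ≈ 0.09431.

9.43%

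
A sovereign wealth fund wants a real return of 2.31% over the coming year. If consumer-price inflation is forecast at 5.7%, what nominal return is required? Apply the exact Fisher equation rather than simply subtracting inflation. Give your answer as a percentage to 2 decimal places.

By the Fisher equation, 1 + r_nom = (1 + 2.31%)(1 + 5.7%) = 1.0231 × 1.057 = 1.0814167.
So r_nom = 8.14167%.

8.14%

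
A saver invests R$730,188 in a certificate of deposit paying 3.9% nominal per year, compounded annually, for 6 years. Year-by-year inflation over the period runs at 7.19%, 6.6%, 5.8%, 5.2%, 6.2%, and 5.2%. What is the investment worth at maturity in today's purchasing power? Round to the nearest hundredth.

Nominal value at maturity: R$730,188 × (1 + 3.9%)^6 ≈ R$918,603.25.
Price-level factor over 6 years: 1.0719 × 1.066 × 1.058 × 1.052 × 1.062 × 1.052 ≈ 1.4208660575.
The maturity value deflated by that factor is the answer in today's purchasing power.

R$646,509.39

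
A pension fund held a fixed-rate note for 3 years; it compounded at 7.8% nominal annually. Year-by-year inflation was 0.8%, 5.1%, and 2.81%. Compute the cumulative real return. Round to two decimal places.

15.02%

Cumulative inflation factor: 1.008 × 1.051 × 1.0281 ≈ 1.08918.
Nominal growth factor: 1.25273. Real growth factor = 1.25273 / 1.08918 ≈ 1.15016.
Total real return ≈ 15.0158%.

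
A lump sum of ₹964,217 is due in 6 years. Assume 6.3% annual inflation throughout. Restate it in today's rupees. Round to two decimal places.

₹668,305.75

Price-level factor over 6 years: (1 + 6.3%)^6 ≈ 1.4427782516.
Purchasing power today: ₹964,217 divided by that factor.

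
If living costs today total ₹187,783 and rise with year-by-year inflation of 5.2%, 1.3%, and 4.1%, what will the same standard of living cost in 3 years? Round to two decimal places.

₹208,320.59

Cumulative price-level factor: 1.052 × 1.013 × 1.041 = 1.109368716.
The nominal amount required is ₹187,783 scaled up by that factor.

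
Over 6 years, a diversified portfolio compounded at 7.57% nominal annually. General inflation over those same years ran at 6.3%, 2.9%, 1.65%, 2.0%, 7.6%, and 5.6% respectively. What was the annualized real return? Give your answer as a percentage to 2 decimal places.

3.12%

Cumulative inflation factor: 1.063 × 1.029 × 1.0165 × 1.020 × 1.076 × 1.056 ≈ 1.28864.
Nominal growth factor: 1.54934. Real growth factor = 1.54934 / 1.28864 ≈ 1.20230.
Annualized: 1.20230^(1/6) − 1 ≈ 0.03118.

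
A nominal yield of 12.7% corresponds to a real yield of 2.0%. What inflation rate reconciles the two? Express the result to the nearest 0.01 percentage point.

10.49%

From (1+r_nom) = (1+r_real)(1+π), we get 1+π = (1 + 12.7%)/(1 + 2.0%) = 1.127/1.020 ≈ 1.10490.
So π ≈ 10.4902%.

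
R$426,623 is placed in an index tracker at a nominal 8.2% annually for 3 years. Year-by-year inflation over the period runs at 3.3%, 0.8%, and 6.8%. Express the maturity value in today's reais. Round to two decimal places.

R$485,952.63

Nominal value at maturity: R$426,623 × (1 + 8.2%)^3 ≈ R$540,413.32.
Price-level factor over 3 years: 1.033 × 1.008 × 1.068 = 1.112069952.
Dividing the nominal maturity value by the price-level factor gives the value in today's money.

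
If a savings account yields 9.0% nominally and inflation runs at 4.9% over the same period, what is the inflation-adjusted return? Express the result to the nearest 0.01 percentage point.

Real return via the Fisher equation: (1 + 9.0%)/(1 + 4.9%) − 1 = 1.090/1.049 − 1 ≈ 0.03908.

3.91%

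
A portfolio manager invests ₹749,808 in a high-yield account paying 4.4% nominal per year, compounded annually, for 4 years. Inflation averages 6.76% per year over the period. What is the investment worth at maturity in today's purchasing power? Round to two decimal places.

Nominal value at maturity: ₹749,808 × (1 + 4.4%)^4 ≈ ₹890,742.27.
Price-level factor over 4 years: (1 + 6.76%)^4 ≈ 1.2990751058.
The maturity value deflated by that factor is the answer in today's purchasing power.

₹685,674.19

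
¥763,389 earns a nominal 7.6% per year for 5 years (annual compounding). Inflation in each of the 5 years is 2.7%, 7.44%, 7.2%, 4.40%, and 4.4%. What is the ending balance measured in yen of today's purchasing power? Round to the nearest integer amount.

¥854,034

Nominal value at maturity: ¥763,389 × (1 + 7.6%)^5 ≈ ¥1,101,051.
Price-level factor over 5 years: 1.027 × 1.0744 × 1.072 × 1.0440 × 1.044 ≈ 1.2892354120.
The maturity value deflated by that factor is the answer in today's purchasing power.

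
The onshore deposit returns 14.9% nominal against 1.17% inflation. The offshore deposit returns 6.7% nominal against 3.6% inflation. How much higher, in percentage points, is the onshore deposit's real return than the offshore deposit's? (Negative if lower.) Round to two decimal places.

The onshore deposit real return: 1.149/1.0117 − 1 = 13.571%.
The offshore deposit real return: 1.067/1.036 − 1 = 2.992%.
Difference: 13.571 − 2.992 = 10.579 pp.

10.58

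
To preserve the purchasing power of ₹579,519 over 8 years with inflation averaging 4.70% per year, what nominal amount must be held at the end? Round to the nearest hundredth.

₹836,837.50

Cumulative price-level factor: (1+4.70%)^8 ≈ 1.4440208149.
Multiplying ₹579,519 by the price-level factor gives the future nominal sum.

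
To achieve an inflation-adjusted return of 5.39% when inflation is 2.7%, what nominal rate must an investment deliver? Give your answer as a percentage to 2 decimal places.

By the Fisher equation, 1 + r_nom = (1 + 5.39%)(1 + 2.7%) = 1.0539 × 1.027 = 1.0823553.
So r_nom = 8.23553%.

8.24%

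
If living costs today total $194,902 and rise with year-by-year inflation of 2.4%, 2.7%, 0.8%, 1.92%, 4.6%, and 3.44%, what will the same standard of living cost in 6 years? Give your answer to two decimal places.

Cumulative price-level factor: 1.024 × 1.027 × 1.008 × 1.0192 × 1.046 × 1.0344 ≈ 1.1689893209.
The nominal amount required is $194,902 scaled up by that factor.

$227,838.36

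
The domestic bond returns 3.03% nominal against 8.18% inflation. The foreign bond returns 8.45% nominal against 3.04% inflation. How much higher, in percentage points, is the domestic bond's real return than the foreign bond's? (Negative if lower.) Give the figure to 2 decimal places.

The domestic bond real return: 1.0303/1.0818 − 1 = -4.761%.
The foreign bond real return: 1.0845/1.0304 − 1 = 5.250%.
Difference: -4.761 − 5.250 = -10.011 pp.

-10.01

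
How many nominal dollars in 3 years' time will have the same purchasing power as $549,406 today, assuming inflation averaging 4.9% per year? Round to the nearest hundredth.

$634,190.69

Cumulative price-level factor: (1+4.9%)^3 = 1.154320649.
Multiplying $549,406 by the price-level factor gives the future nominal sum.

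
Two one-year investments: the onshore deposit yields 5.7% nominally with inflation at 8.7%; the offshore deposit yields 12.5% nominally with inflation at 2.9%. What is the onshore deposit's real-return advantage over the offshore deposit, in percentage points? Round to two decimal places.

The onshore deposit real return: 1.057/1.087 − 1 = -2.760%.
The offshore deposit real return: 1.125/1.029 − 1 = 9.329%.
Difference: -2.760 − 9.329 = -12.089 pp.

-12.09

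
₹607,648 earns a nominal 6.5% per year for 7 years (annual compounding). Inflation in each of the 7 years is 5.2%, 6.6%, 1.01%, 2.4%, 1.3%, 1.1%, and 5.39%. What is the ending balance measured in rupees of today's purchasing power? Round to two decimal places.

₹754,226.96

Nominal value at maturity: ₹607,648 × (1 + 6.5%)^7 ≈ ₹944,276.82.
Price-level factor over 7 years: 1.052 × 1.066 × 1.0101 × 1.024 × 1.013 × 1.011 × 1.0539 ≈ 1.2519796728.
The maturity value deflated by that factor is the answer in today's purchasing power.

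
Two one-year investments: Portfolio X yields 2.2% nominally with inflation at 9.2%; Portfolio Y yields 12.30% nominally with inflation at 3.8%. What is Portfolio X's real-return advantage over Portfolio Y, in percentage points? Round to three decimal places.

-14.599

Portfolio X real return: 1.022/1.092 − 1 = -6.4103%.
Portfolio Y real return: 1.1230/1.038 − 1 = 8.1888%.
Difference: -6.4103 − 8.1888 = -14.5991 pp.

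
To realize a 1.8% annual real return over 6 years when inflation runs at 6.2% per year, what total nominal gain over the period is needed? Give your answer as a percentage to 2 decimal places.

59.67%

Required annual nominal rate: (1+1.8%)(1+6.2%) − 1 = 8.1116%.
Cumulative over 6 years: (1 + 0.081116)^6 − 1 ≈ 0.59674.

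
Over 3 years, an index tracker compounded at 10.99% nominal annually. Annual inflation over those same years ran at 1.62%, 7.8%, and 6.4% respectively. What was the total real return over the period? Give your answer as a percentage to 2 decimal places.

Cumulative inflation factor: 1.0162 × 1.078 × 1.064 ≈ 1.16557.
Nominal growth factor: 1.36726. Real growth factor = 1.36726 / 1.16557 ≈ 1.17304.
Total real return ≈ 17.3038%.

17.30%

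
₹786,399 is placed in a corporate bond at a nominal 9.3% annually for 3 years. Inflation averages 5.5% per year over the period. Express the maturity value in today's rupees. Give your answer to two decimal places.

Nominal value at maturity: ₹786,399 × (1 + 9.3%)^3 ≈ ₹1,026,841.56.
Price-level factor over 3 years: (1 + 5.5%)^3 = 1.174241375.
The maturity value deflated by that factor is the answer in today's purchasing power.

₹874,472.30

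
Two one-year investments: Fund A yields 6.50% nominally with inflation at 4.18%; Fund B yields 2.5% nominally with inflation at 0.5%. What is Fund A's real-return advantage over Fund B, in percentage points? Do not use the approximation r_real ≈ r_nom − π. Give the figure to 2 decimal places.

0.24

Fund A real return: 1.0650/1.0418 − 1 = 2.227%.
Fund B real return: 1.025/1.005 − 1 = 1.990%.
Difference: 2.227 − 1.990 = 0.237 pp.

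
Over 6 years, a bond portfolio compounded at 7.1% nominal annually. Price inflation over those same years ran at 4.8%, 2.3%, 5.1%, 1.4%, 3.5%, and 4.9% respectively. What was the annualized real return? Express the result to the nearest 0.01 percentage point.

3.32%

Cumulative inflation factor: 1.048 × 1.023 × 1.051 × 1.014 × 1.035 × 1.049 ≈ 1.24049.
Nominal growth factor: 1.50917. Real growth factor = 1.50917 / 1.24049 ≈ 1.21659.
Annualized: 1.21659^(1/6) − 1 ≈ 0.03321.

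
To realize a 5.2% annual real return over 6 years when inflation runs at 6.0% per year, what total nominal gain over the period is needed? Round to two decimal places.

Required annual nominal rate: (1+5.2%)(1+6.0%) − 1 = 11.512%.
Cumulative over 6 years: (1 + 0.11512)^6 − 1 ≈ 0.92278.

92.28%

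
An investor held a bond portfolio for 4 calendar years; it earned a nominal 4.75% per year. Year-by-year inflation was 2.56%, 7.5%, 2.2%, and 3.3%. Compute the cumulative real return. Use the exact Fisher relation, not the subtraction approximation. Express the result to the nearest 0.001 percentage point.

Cumulative inflation factor: 1.0256 × 1.075 × 1.022 × 1.033 ≈ 1.16396.
Nominal growth factor: 1.20397. Real growth factor = 1.20397 / 1.16396 ≈ 1.03438.
Total real return ≈ 3.4376%.

3.438%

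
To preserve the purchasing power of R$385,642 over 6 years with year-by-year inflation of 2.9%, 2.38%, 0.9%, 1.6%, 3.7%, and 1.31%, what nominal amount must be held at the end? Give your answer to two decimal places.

Cumulative price-level factor: 1.029 × 1.0238 × 1.009 × 1.016 × 1.037 × 1.0131 ≈ 1.1346095793.
The nominal amount required is R$385,642 scaled up by that factor.

R$437,553.11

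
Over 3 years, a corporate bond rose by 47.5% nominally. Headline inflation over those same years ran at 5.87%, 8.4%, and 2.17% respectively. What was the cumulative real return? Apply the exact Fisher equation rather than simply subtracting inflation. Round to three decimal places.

25.796%

Cumulative inflation factor: 1.0587 × 1.084 × 1.0217 ≈ 1.17253.
Nominal growth factor: 1.47500. Real growth factor = 1.47500 / 1.17253 ≈ 1.25796.
Total real return ≈ 25.7959%.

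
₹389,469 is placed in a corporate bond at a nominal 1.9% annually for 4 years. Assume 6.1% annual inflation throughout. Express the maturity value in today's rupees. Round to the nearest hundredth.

₹331,366.11

Nominal value at maturity: ₹389,469 × (1 + 1.9%)^4 ≈ ₹419,922.97.
Price-level factor over 4 years: (1 + 6.1%)^4 ≈ 1.2672477698.
The maturity value deflated by that factor is the answer in today's purchasing power.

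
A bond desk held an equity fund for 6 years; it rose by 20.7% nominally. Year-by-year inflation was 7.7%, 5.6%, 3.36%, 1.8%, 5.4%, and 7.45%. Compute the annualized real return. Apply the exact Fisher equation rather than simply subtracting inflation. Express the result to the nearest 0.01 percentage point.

Cumulative inflation factor: 1.077 × 1.056 × 1.0336 × 1.018 × 1.054 × 1.0745 ≈ 1.35527.
Nominal growth factor: 1.20700. Real growth factor = 1.20700 / 1.35527 ≈ 0.89060.
Annualized: 0.89060^(1/6) − 1 ≈ -0.01913.

-1.91%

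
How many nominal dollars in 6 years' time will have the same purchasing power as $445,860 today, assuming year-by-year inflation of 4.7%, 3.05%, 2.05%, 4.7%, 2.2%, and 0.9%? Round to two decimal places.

$530,023.28

Cumulative price-level factor: 1.047 × 1.0305 × 1.0205 × 1.047 × 1.022 × 1.009 ≈ 1.1887661513.
The nominal amount required is $445,860 scaled up by that factor.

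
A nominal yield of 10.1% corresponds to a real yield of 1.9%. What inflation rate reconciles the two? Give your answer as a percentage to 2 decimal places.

8.05%

From (1+r_nom) = (1+r_real)(1+π), we get 1+π = (1 + 10.1%)/(1 + 1.9%) = 1.101/1.019 ≈ 1.08047.
So π ≈ 8.0471%.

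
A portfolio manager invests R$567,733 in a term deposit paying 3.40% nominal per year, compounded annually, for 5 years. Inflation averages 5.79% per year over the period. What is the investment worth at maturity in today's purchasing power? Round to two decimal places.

Nominal value at maturity: R$567,733 × (1 + 3.40%)^5 ≈ R$671,037.56.
Price-level factor over 5 years: (1 + 5.79%)^5 ≈ 1.3250219894.
Dividing the nominal maturity value by the price-level factor gives the value in today's money.

R$506,435.04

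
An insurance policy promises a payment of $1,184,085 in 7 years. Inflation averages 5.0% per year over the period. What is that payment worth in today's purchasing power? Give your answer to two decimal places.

$841,507.10

Price-level factor over 7 years: (1 + 5.0%)^7 ≈ 1.4071004227.
Purchasing power today: $1,184,085 divided by that factor.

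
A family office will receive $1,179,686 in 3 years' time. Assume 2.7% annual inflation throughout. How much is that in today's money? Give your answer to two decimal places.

$1,089,068.24

Price-level factor over 3 years: (1 + 2.7%)^3 = 1.083206683.
Purchasing power today: $1,179,686 divided by that factor.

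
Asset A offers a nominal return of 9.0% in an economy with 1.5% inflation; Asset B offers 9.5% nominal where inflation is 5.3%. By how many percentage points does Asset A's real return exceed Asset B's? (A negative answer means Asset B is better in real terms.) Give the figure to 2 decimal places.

Asset A real return: 1.090/1.015 − 1 = 7.389%.
Asset B real return: 1.095/1.053 − 1 = 3.989%.
Difference: 7.389 − 3.989 = 3.400 pp.

3.40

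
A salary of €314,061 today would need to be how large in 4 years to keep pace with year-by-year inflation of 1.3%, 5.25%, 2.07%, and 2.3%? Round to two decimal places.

€349,638.55

Cumulative price-level factor: 1.013 × 1.0525 × 1.0207 × 1.023 ≈ 1.1132822847.
Multiplying €314,061 by the price-level factor gives the future nominal sum.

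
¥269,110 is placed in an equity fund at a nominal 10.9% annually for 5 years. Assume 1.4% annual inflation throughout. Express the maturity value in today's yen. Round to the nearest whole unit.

¥421,112

Nominal value at maturity: ¥269,110 × (1 + 10.9%)^5 ≈ ¥451,427.
Price-level factor over 5 years: (1 + 1.4%)^5 ≈ 1.0719876326.
Dividing the nominal maturity value by the price-level factor gives the value in today's money.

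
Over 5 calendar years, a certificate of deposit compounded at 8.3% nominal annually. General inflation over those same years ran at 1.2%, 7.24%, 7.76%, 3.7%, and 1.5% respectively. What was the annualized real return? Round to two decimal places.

Cumulative inflation factor: 1.012 × 1.0724 × 1.0776 × 1.037 × 1.015 ≈ 1.23095.
Nominal growth factor: 1.48985. Real growth factor = 1.48985 / 1.23095 ≈ 1.21033.
Annualized: 1.21033^(1/5) − 1 ≈ 0.03892.

3.89%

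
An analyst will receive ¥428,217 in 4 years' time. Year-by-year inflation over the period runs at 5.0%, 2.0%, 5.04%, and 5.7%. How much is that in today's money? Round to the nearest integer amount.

¥360,118

Price-level factor over 4 years: 1.050 × 1.020 × 1.0504 × 1.057 = 1.1891021688.
Purchasing power today: ¥428,217 divided by that factor.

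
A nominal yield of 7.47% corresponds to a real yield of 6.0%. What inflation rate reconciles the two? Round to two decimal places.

From (1+r_nom) = (1+r_real)(1+π), we get 1+π = (1 + 7.47%)/(1 + 6.0%) = 1.0747/1.060 ≈ 1.01387.
So π ≈ 1.3868%.

1.39%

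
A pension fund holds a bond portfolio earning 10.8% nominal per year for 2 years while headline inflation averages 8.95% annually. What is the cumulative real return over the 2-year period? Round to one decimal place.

3.4%

The annual real rate is (1+10.8%)/(1+8.95%) − 1 = 1.6980%.
Compounded over 2 years: (1 + 0.016980)^2 − 1 ≈ 0.03425.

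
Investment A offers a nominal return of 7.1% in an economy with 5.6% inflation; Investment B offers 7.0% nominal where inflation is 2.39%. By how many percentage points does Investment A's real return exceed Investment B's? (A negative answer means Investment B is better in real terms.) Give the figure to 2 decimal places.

-3.08

Investment A real return: 1.071/1.056 − 1 = 1.420%.
Investment B real return: 1.070/1.0239 − 1 = 4.502%.
Difference: 1.420 − 4.502 = -3.082 pp.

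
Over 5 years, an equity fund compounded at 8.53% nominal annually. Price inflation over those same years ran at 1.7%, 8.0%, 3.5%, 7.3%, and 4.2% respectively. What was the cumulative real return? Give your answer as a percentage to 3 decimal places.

Cumulative inflation factor: 1.017 × 1.080 × 1.035 × 1.073 × 1.042 ≈ 1.27102.
Nominal growth factor: 1.50574. Real growth factor = 1.50574 / 1.27102 ≈ 1.18467.
Total real return ≈ 18.4668%.

18.467%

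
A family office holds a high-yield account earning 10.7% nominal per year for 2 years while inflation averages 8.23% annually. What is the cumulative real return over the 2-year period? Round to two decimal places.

The annual real rate is (1+10.7%)/(1+8.23%) − 1 = 2.2822%.
Compounded over 2 years: (1 + 0.022822)^2 − 1 ≈ 0.04616.

4.62%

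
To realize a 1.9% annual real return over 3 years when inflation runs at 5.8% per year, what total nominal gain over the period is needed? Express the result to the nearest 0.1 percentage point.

Required annual nominal rate: (1+1.9%)(1+5.8%) − 1 = 7.8102%.
Cumulative over 3 years: (1 + 0.078102)^3 − 1 ≈ 0.25308.

25.3%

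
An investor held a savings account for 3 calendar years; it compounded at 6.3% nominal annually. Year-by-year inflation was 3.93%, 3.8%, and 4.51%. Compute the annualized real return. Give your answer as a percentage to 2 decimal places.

2.13%

Cumulative inflation factor: 1.0393 × 1.038 × 1.0451 ≈ 1.12745.
Nominal growth factor: 1.20116. Real growth factor = 1.20116 / 1.12745 ≈ 1.06538.
Annualized: 1.06538^(1/3) − 1 ≈ 0.02133.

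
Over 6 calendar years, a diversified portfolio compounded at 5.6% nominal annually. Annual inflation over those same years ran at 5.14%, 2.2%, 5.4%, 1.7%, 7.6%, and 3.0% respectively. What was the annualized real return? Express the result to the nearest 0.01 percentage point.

1.39%

Cumulative inflation factor: 1.0514 × 1.022 × 1.054 × 1.017 × 1.076 × 1.030 ≈ 1.27653.
Nominal growth factor: 1.38670. Real growth factor = 1.38670 / 1.27653 ≈ 1.08631.
Annualized: 1.08631^(1/6) − 1 ≈ 0.01389.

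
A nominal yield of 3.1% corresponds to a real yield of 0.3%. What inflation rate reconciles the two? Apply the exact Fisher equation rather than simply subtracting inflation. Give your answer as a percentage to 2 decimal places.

From (1+r_nom) = (1+r_real)(1+π), we get 1+π = (1 + 3.1%)/(1 + 0.3%) = 1.031/1.003 ≈ 1.02792.
So π ≈ 2.7916%.

2.79%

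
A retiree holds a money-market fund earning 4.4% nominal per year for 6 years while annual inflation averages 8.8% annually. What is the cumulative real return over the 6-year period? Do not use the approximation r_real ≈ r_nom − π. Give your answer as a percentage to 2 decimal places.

The annual real rate is (1+4.4%)/(1+8.8%) − 1 = -4.0441%.
Compounded over 6 years: (1 + -0.040441)^6 − 1 ≈ -0.21940.

-21.94%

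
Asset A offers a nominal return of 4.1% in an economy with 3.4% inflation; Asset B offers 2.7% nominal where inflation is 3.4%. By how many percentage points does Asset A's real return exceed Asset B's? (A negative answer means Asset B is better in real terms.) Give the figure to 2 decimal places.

Asset A real return: 1.041/1.034 − 1 = 0.677%.
Asset B real return: 1.027/1.034 − 1 = -0.677%.
Difference: 0.677 − (-0.677) = 1.354 pp.

1.35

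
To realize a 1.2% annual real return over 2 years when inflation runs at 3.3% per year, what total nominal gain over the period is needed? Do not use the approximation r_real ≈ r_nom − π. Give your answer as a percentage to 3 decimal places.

Required annual nominal rate: (1+1.2%)(1+3.3%) − 1 = 4.5396%.
Cumulative over 2 years: (1 + 0.045396)^2 − 1 ≈ 0.09285.

9.285%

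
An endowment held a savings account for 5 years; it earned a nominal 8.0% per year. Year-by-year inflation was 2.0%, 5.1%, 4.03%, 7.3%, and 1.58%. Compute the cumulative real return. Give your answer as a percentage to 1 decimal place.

Cumulative inflation factor: 1.020 × 1.051 × 1.0403 × 1.073 × 1.0158 ≈ 1.21554.
Nominal growth factor: 1.46933. Real growth factor = 1.46933 / 1.21554 ≈ 1.20879.
Total real return ≈ 20.8786%.

20.9%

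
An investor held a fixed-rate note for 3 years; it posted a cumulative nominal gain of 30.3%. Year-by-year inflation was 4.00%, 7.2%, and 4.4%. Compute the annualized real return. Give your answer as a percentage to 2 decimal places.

3.83%

Cumulative inflation factor: 1.0400 × 1.072 × 1.044 ≈ 1.16393.
Nominal growth factor: 1.30300. Real growth factor = 1.30300 / 1.16393 ≈ 1.11948.
Annualized: 1.11948^(1/3) − 1 ≈ 0.03834.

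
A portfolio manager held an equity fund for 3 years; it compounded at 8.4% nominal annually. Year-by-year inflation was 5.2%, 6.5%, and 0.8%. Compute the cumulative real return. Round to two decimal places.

12.79%

Cumulative inflation factor: 1.052 × 1.065 × 1.008 ≈ 1.12934.
Nominal growth factor: 1.27376. Real growth factor = 1.27376 / 1.12934 ≈ 1.12788.
Total real return ≈ 12.7878%.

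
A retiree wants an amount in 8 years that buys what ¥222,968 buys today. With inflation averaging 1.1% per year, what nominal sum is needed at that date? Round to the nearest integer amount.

Cumulative price-level factor: (1+1.1%)^8 ≈ 1.0914635699.
Multiplying ¥222,968 by the price-level factor gives the future nominal sum.

¥243,361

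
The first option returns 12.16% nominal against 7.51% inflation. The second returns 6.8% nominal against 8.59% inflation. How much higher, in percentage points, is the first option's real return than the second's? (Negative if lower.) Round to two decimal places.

The first option real return: 1.1216/1.0751 − 1 = 4.325%.
The second real return: 1.068/1.0859 − 1 = -1.648%.
Difference: 4.325 − (-1.648) = 5.973 pp.

5.97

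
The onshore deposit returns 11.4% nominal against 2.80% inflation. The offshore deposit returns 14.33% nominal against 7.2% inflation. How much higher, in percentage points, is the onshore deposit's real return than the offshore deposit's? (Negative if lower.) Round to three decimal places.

1.715

The onshore deposit real return: 1.114/1.0280 − 1 = 8.3658%.
The offshore deposit real return: 1.1433/1.072 − 1 = 6.6511%.
Difference: 8.3658 − 6.6511 = 1.7147 pp.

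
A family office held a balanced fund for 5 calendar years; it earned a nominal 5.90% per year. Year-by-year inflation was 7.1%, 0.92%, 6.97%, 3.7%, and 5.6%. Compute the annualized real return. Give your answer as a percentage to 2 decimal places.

Cumulative inflation factor: 1.071 × 1.0092 × 1.0697 × 1.037 × 1.056 ≈ 1.26611.
Nominal growth factor: 1.33193. Real growth factor = 1.33193 / 1.26611 ≈ 1.05198.
Annualized: 1.05198^(1/5) − 1 ≈ 0.01019.

1.02%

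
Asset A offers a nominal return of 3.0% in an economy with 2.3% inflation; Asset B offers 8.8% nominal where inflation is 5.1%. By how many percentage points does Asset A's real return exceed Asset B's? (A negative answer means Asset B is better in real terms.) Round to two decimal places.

-2.84

Asset A real return: 1.030/1.023 − 1 = 0.684%.
Asset B real return: 1.088/1.051 − 1 = 3.520%.
Difference: 0.684 − 3.520 = -2.836 pp.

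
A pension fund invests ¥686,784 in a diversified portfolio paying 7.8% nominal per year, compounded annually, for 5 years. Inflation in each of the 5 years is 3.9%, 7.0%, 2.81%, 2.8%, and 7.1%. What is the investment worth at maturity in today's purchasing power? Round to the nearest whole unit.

¥794,505

Nominal value at maturity: ¥686,784 × (1 + 7.8%)^5 ≈ ¥999,802.
Price-level factor over 5 years: 1.039 × 1.070 × 1.0281 × 1.028 × 1.071 ≈ 1.2583958283.
The maturity value deflated by that factor is the answer in today's purchasing power.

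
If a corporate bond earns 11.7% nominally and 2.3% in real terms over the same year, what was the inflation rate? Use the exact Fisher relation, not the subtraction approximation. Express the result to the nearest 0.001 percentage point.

From (1+r_nom) = (1+r_real)(1+π), we get 1+π = (1 + 11.7%)/(1 + 2.3%) = 1.117/1.023 ≈ 1.09189.
So π ≈ 9.1887%.

9.189%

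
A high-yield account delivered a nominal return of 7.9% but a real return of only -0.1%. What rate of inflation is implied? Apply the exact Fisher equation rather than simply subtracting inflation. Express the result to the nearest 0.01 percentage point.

8.01%

From (1+r_nom) = (1+r_real)(1+π), we get 1+π = (1 + 7.9%)/(1 − 0.1%) = 1.079/0.999 ≈ 1.08008.
So π ≈ 8.0080%.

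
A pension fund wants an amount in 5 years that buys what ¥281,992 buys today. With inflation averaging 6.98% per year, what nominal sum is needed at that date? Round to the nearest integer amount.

¥395,139

Cumulative price-level factor: (1+6.98%)^5 ≈ 1.4012414246.
Multiplying ¥281,992 by the price-level factor gives the future nominal sum.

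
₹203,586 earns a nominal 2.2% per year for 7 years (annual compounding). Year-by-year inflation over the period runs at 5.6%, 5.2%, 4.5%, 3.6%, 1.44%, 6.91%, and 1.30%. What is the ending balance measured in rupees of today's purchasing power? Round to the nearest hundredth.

₹179,436.78

Nominal value at maturity: ₹203,586 × (1 + 2.2%)^7 ≈ ₹237,085.06.
Price-level factor over 7 years: 1.056 × 1.052 × 1.045 × 1.036 × 1.0144 × 1.0691 × 1.0130 ≈ 1.3212734837.
The maturity value deflated by that factor is the answer in today's purchasing power.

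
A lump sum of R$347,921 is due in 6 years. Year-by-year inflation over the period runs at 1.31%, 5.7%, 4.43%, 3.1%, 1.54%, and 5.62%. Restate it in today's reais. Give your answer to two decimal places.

Price-level factor over 6 years: 1.0131 × 1.057 × 1.0443 × 1.031 × 1.0154 × 1.0562 ≈ 1.2365012740.
Purchasing power today: R$347,921 divided by that factor.

R$281,375.37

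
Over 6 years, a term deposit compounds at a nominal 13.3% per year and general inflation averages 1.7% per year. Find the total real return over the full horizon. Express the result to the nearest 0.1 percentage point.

91.2%

The annual real rate is (1+13.3%)/(1+1.7%) − 1 = 11.4061%.
Compounded over 6 years: (1 + 0.114061)^6 − 1 ≈ 0.91185.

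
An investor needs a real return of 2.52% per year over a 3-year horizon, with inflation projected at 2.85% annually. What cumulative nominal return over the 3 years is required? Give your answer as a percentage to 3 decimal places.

17.230%

Required annual nominal rate: (1+2.52%)(1+2.85%) − 1 = 5.44182%.
Cumulative over 3 years: (1 + 0.0544182)^3 − 1 ≈ 0.17230.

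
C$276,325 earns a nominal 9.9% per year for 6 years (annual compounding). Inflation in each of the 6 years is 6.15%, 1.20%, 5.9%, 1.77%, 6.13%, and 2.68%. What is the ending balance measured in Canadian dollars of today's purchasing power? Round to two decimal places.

Nominal value at maturity: C$276,325 × (1 + 9.9%)^6 ≈ C$486,862.51.
Price-level factor over 6 years: 1.0615 × 1.0120 × 1.059 × 1.0177 × 1.0613 × 1.0268 ≈ 1.2616540027.
Dividing the nominal maturity value by the price-level factor gives the value in today's money.

C$385,892.26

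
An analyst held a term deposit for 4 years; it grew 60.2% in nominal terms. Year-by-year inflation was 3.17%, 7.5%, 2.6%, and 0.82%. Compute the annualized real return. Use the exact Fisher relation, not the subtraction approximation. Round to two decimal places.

8.71%

Cumulative inflation factor: 1.0317 × 1.075 × 1.026 × 1.0082 ≈ 1.14724.
Nominal growth factor: 1.60200. Real growth factor = 1.60200 / 1.14724 ≈ 1.39639.
Annualized: 1.39639^(1/4) − 1 ≈ 0.08706.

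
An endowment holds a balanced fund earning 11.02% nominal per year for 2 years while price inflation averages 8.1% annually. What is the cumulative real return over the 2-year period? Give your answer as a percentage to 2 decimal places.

The annual real rate is (1+11.02%)/(1+8.1%) − 1 = 2.7012%.
Compounded over 2 years: (1 + 0.027012)^2 − 1 ≈ 0.05475.

5.48%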